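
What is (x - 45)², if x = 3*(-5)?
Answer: 3600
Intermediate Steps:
x = -15
(x - 45)² = (-15 - 45)² = (-60)² = 3600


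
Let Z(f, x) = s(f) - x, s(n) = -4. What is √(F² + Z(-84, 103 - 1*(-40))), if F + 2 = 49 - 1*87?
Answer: √1453 ≈ 38.118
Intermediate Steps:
Z(f, x) = -4 - x
F = -40 (F = -2 + (49 - 1*87) = -2 + (49 - 87) = -2 - 38 = -40)
√(F² + Z(-84, 103 - 1*(-40))) = √((-40)² + (-4 - (103 - 1*(-40)))) = √(1600 + (-4 - (103 + 40))) = √(1600 + (-4 - 1*143)) = √(1600 + (-4 - 143)) = √(1600 - 147) = √1453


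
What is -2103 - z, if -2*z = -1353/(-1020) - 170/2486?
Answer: -1777008027/845240 ≈ -2102.4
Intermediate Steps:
z = -531693/845240 (z = -(-1353/(-1020) - 170/2486)/2 = -(-1353*(-1/1020) - 170*1/2486)/2 = -(451/340 - 85/1243)/2 = -½*531693/422620 = -531693/845240 ≈ -0.62904)
-2103 - z = -2103 - 1*(-531693/845240) = -2103 + 531693/845240 = -1777008027/845240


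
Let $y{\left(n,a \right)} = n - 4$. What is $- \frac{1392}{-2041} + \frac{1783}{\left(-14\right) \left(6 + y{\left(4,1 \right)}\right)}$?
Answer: $- \frac{3522175}{171444} \approx -20.544$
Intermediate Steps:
$y{\left(n,a \right)} = -4 + n$
$- \frac{1392}{-2041} + \frac{1783}{\left(-14\right) \left(6 + y{\left(4,1 \right)}\right)} = - \frac{1392}{-2041} + \frac{1783}{\left(-14\right) \left(6 + \left(-4 + 4\right)\right)} = \left(-1392\right) \left(- \frac{1}{2041}\right) + \frac{1783}{\left(-14\right) \left(6 + 0\right)} = \frac{1392}{2041} + \frac{1783}{\left(-14\right) 6} = \frac{1392}{2041} + \frac{1783}{-84} = \frac{1392}{2041} + 1783 \left(- \frac{1}{84}\right) = \frac{1392}{2041} - \frac{1783}{84} = - \frac{3522175}{171444}$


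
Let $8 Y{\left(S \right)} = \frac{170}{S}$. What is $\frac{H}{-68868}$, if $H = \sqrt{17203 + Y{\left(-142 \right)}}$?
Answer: $- \frac{\sqrt{154168122}}{6519504} \approx -0.0019045$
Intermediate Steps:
$Y{\left(S \right)} = \frac{85}{4 S}$ ($Y{\left(S \right)} = \frac{170 \frac{1}{S}}{8} = \frac{85}{4 S}$)
$H = \frac{3 \sqrt{154168122}}{284}$ ($H = \sqrt{17203 + \frac{85}{4 \left(-142\right)}} = \sqrt{17203 + \frac{85}{4} \left(- \frac{1}{142}\right)} = \sqrt{17203 - \frac{85}{568}} = \sqrt{\frac{9771219}{568}} = \frac{3 \sqrt{154168122}}{284} \approx 131.16$)
$\frac{H}{-68868} = \frac{\frac{3}{284} \sqrt{154168122}}{-68868} = \frac{3 \sqrt{154168122}}{284} \left(- \frac{1}{68868}\right) = - \frac{\sqrt{154168122}}{6519504}$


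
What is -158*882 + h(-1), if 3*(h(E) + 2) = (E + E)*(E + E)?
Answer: -418070/3 ≈ -1.3936e+5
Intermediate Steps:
h(E) = -2 + 4*E**2/3 (h(E) = -2 + ((E + E)*(E + E))/3 = -2 + ((2*E)*(2*E))/3 = -2 + (4*E**2)/3 = -2 + 4*E**2/3)
-158*882 + h(-1) = -158*882 + (-2 + (4/3)*(-1)**2) = -139356 + (-2 + (4/3)*1) = -139356 + (-2 + 4/3) = -139356 - 2/3 = -418070/3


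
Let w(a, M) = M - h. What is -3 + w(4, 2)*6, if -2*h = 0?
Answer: 9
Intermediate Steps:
h = 0 (h = -1/2*0 = 0)
w(a, M) = M (w(a, M) = M - 1*0 = M + 0 = M)
-3 + w(4, 2)*6 = -3 + 2*6 = -3 + 12 = 9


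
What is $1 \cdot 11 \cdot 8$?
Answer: $88$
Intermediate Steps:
$1 \cdot 11 \cdot 8 = 11 \cdot 8 = 88$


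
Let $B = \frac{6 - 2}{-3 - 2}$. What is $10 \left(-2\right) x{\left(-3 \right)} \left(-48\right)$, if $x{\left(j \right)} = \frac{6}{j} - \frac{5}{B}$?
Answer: $4080$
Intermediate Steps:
$B = - \frac{4}{5}$ ($B = \frac{4}{-5} = 4 \left(- \frac{1}{5}\right) = - \frac{4}{5} \approx -0.8$)
$x{\left(j \right)} = \frac{25}{4} + \frac{6}{j}$ ($x{\left(j \right)} = \frac{6}{j} - \frac{5}{- \frac{4}{5}} = \frac{6}{j} - - \frac{25}{4} = \frac{6}{j} + \frac{25}{4} = \frac{25}{4} + \frac{6}{j}$)
$10 \left(-2\right) x{\left(-3 \right)} \left(-48\right) = 10 \left(-2\right) \left(\frac{25}{4} + \frac{6}{-3}\right) \left(-48\right) = - 20 \left(\frac{25}{4} + 6 \left(- \frac{1}{3}\right)\right) \left(-48\right) = - 20 \left(\frac{25}{4} - 2\right) \left(-48\right) = \left(-20\right) \frac{17}{4} \left(-48\right) = \left(-85\right) \left(-48\right) = 4080$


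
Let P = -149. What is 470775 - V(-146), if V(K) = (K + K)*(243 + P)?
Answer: 498223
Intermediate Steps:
V(K) = 188*K (V(K) = (K + K)*(243 - 149) = (2*K)*94 = 188*K)
470775 - V(-146) = 470775 - 188*(-146) = 470775 - 1*(-27448) = 470775 + 27448 = 498223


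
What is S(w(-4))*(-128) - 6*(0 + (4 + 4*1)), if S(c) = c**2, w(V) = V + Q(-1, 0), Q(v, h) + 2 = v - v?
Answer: -4656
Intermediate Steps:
Q(v, h) = -2 (Q(v, h) = -2 + (v - v) = -2 + 0 = -2)
w(V) = -2 + V (w(V) = V - 2 = -2 + V)
S(w(-4))*(-128) - 6*(0 + (4 + 4*1)) = (-2 - 4)**2*(-128) - 6*(0 + (4 + 4*1)) = (-6)**2*(-128) - 6*(0 + (4 + 4)) = 36*(-128) - 6*(0 + 8) = -4608 - 6*8 = -4608 - 48 = -4656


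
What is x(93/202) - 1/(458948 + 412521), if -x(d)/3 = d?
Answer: -243140053/176036738 ≈ -1.3812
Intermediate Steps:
x(d) = -3*d
x(93/202) - 1/(458948 + 412521) = -279/202 - 1/(458948 + 412521) = -279/202 - 1/871469 = -243140053/176036738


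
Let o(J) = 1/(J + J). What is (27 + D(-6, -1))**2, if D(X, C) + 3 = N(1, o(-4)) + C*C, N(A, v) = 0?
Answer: 625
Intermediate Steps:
o(J) = 1/(2*J)
D(X, C) = -3 + C**2 (D(X, C) = -3 + (0 + C*C) = -3 + (0 + C**2) = -3 + C**2)
(27 + D(-6, -1))**2 = (27 + (-3 + (-1)**2))**2 = (27 + (-3 + 1))**2 = (27 - 2)**2 = 25**2 = 625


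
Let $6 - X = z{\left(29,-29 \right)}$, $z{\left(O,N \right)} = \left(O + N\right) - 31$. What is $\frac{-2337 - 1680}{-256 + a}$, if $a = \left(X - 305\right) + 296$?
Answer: $\frac{1339}{76} \approx 17.618$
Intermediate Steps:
$z{\left(O,N \right)} = -31 + N + O$ ($z{\left(O,N \right)} = \left(N + O\right) - 31 = -31 + N + O$)
$X = 37$ ($X = 6 - \left(-31 - 29 + 29\right) = 6 - -31 = 6 + 31 = 37$)
$a = 28$ ($a = \left(37 - 305\right) + 296 = -268 + 296 = 28$)
$\frac{-2337 - 1680}{-256 + a} = \frac{-2337 - 1680}{-256 + 28} = - \frac{4017}{-228} = \left(-4017\right) \left(- \frac{1}{228}\right) = \frac{1339}{76}$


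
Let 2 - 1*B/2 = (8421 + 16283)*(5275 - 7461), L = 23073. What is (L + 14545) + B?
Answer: 108043510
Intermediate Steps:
B = 108005892 (B = 4 - 2*(8421 + 16283)*(5275 - 7461) = 4 - 49408*(-2186) = 4 - 2*(-54002944) = 4 + 108005888 = 108005892)
(L + 14545) + B = (23073 + 14545) + 108005892 = 37618 + 108005892 = 108043510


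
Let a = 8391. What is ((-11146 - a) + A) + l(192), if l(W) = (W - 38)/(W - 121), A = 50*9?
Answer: -1355023/71 ≈ -19085.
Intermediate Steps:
A = 450
l(W) = (-38 + W)/(-121 + W)
((-11146 - a) + A) + l(192) = ((-11146 - 1*8391) + 450) + (-38 + 192)/(-121 + 192) = ((-11146 - 8391) + 450) + 154/71 = (-19537 + 450) + (1/71)*154 = -19087 + 154/71 = -1355023/71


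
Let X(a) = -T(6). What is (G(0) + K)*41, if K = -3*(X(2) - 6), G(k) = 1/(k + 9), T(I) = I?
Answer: 13325/9 ≈ 1480.6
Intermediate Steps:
G(k) = 1/(9 + k)
X(a) = -6 (X(a) = -1*6 = -6)
K = 36 (K = -3*(-6 - 6) = -3*(-12) = 36)
(G(0) + K)*41 = (1/(9 + 0) + 36)*41 = (1/9 + 36)*41 = (⅑ + 36)*41 = (325/9)*41 = 13325/9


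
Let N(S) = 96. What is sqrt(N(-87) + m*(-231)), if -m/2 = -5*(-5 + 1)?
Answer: 2*sqrt(2334) ≈ 96.623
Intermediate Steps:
m = -40 (m = -(-10)*(-5 + 1) = -(-10)*(-4) = -2*20 = -40)
sqrt(N(-87) + m*(-231)) = sqrt(96 - 40*(-231)) = sqrt(96 + 9240) = sqrt(9336) = 2*sqrt(2334)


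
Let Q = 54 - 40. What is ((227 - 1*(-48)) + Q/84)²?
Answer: 2725801/36 ≈ 75717.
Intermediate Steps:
Q = 14
((227 - 1*(-48)) + Q/84)² = ((227 - 1*(-48)) + 14/84)² = ((227 + 48) + 14*(1/84))² = (275 + ⅙)² = (1651/6)² = 2725801/36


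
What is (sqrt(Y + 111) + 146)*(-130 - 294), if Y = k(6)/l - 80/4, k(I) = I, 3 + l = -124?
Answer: -61904 - 424*sqrt(1466977)/127 ≈ -65948.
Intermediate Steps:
l = -127 (l = -3 - 124 = -127)
Y = -2546/127 (Y = 6/(-127) - 80/4 = 6*(-1/127) - 80*1/4 = -6/127 - 20 = -2546/127 ≈ -20.047)
(sqrt(Y + 111) + 146)*(-130 - 294) = (sqrt(-2546/127 + 111) + 146)*(-130 - 294) = (sqrt(11551/127) + 146)*(-424) = (sqrt(1466977)/127 + 146)*(-424) = (146 + sqrt(1466977)/127)*(-424) = -61904 - 424*sqrt(1466977)/127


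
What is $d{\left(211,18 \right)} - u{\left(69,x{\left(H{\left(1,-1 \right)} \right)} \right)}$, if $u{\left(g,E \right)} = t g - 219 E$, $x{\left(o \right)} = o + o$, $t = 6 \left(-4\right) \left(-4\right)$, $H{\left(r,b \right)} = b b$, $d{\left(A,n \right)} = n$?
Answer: $-6168$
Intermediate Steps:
$H{\left(r,b \right)} = b^{2}$
$t = 96$ ($t = \left(-24\right) \left(-4\right) = 96$)
$x{\left(o \right)} = 2 o$
$u{\left(g,E \right)} = - 219 E + 96 g$ ($u{\left(g,E \right)} = 96 g - 219 E = - 219 E + 96 g$)
$d{\left(211,18 \right)} - u{\left(69,x{\left(H{\left(1,-1 \right)} \right)} \right)} = 18 - \left(- 219 \cdot 2 \left(-1\right)^{2} + 96 \cdot 69\right) = 18 - \left(- 219 \cdot 2 \cdot 1 + 6624\right) = 18 - \left(\left(-219\right) 2 + 6624\right) = 18 - \left(-438 + 6624\right) = 18 - 6186 = -6168$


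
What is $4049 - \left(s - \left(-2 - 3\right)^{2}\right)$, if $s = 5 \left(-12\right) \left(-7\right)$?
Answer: $3654$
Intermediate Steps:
$s = 420$ ($s = \left(-60\right) \left(-7\right) = 420$)
$4049 - \left(s - \left(-2 - 3\right)^{2}\right) = 4049 - \left(420 - \left(-2 - 3\right)^{2}\right) = 4049 - \left(420 - \left(-5\right)^{2}\right) = 4049 - \left(420 - 25\right) = 4049 - 395 = 3654$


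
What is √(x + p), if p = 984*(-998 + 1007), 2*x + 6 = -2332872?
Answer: I*√1157583 ≈ 1075.9*I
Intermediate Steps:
x = -1166439 (x = -3 + (½)*(-2332872) = -3 - 1166436 = -1166439)
p = 8856 (p = 984*9 = 8856)
√(x + p) = √(-1166439 + 8856) = √(-1157583) = I*√1157583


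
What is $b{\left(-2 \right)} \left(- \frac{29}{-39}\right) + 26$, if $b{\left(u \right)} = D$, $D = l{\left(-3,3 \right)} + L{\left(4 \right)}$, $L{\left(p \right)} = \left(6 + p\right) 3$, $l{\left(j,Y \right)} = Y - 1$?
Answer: $\frac{1942}{39} \approx 49.795$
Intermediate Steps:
$l{\left(j,Y \right)} = -1 + Y$
$L{\left(p \right)} = 18 + 3 p$
$D = 32$ ($D = \left(-1 + 3\right) + \left(18 + 3 \cdot 4\right) = 2 + \left(18 + 12\right) = 2 + 30 = 32$)
$b{\left(u \right)} = 32$
$b{\left(-2 \right)} \left(- \frac{29}{-39}\right) + 26 = 32 \left(- \frac{29}{-39}\right) + 26 = 32 \left(\left(-29\right) \left(- \frac{1}{39}\right)\right) + 26 = 32 \cdot \frac{29}{39} + 26 = \frac{928}{39} + 26 = \frac{1942}{39}$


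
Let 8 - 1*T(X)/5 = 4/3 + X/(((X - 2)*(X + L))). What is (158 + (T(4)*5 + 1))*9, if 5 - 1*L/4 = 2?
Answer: 23223/8 ≈ 2902.9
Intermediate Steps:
L = 12 (L = 20 - 4*2 = 20 - 8 = 12)
T(X) = 100/3 - 5*X/((-2 + X)*(12 + X)) (T(X) = 40 - 5*(4/3 + X/(((X - 2)*(X + 12)))) = 40 - 5*(4*(⅓) + X/(((-2 + X)*(12 + X)))) = 40 - 5*(4/3 + X*(1/((-2 + X)*(12 + X)))) = 40 - 5*(4/3 + X/((-2 + X)*(12 + X))) = 40 + (-20/3 - 5*X/((-2 + X)*(12 + X))) = 100/3 - 5*X/((-2 + X)*(12 + X)))
(158 + (T(4)*5 + 1))*9 = (158 + ((5*(-480 + 20*4² + 197*4)/(3*(-24 + 4² + 10*4)))*5 + 1))*9 = (158 + ((5*(-480 + 20*16 + 788)/(3*(-24 + 16 + 40)))*5 + 1))*9 = (158 + (((5/3)*(-480 + 320 + 788)/32)*5 + 1))*9 = (158 + (((5/3)*(1/32)*628)*5 + 1))*9 = (158 + ((785/24)*5 + 1))*9 = (158 + (3925/24 + 1))*9 = (158 + 3949/24)*9 = (7741/24)*9 = 23223/8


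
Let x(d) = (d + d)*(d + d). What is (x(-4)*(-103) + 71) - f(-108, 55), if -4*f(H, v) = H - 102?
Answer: -13147/2 ≈ -6573.5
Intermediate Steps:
f(H, v) = 51/2 - H/4 (f(H, v) = -(H - 102)/4 = -(-102 + H)/4 = 51/2 - H/4)
x(d) = 4*d² (x(d) = (2*d)*(2*d) = 4*d²)
(x(-4)*(-103) + 71) - f(-108, 55) = ((4*(-4)²)*(-103) + 71) - (51/2 - ¼*(-108)) = ((4*16)*(-103) + 71) - (51/2 + 27) = (64*(-103) + 71) - 1*105/2 = (-6592 + 71) - 105/2 = -6521 - 105/2 = -13147/2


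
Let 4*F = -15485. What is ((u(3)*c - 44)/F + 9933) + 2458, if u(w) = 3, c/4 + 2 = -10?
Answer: 191875387/15485 ≈ 12391.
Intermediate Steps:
c = -48 (c = -8 + 4*(-10) = -8 - 40 = -48)
F = -15485/4 (F = (1/4)*(-15485) = -15485/4 ≈ -3871.3)
((u(3)*c - 44)/F + 9933) + 2458 = ((3*(-48) - 44)/(-15485/4) + 9933) + 2458 = ((-144 - 44)*(-4/15485) + 9933) + 2458 = (-188*(-4/15485) + 9933) + 2458 = (752/15485 + 9933) + 2458 = 153813257/15485 + 2458 = 191875387/15485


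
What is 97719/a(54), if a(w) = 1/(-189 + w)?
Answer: -13192065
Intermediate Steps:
97719/a(54) = 97719/(1/(-189 + 54)) = 97719/(1/(-135)) = 97719/(-1/135) = 97719*(-135) = -13192065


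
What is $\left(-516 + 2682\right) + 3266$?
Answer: $5432$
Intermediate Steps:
$\left(-516 + 2682\right) + 3266 = 2166 + 3266 = 5432$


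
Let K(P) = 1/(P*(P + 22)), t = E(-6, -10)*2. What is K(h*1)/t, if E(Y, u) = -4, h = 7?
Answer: -1/1624 ≈ -0.00061576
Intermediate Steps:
t = -8 (t = -4*2 = -8)
K(P) = 1/(P*(22 + P))
K(h*1)/t = (1/(((7*1))*(22 + 7*1)))/(-8) = (1/(7*(22 + 7)))*(-⅛) = ((⅐)/29)*(-⅛) = ((⅐)*(1/29))*(-⅛) = (1/203)*(-⅛) = -1/1624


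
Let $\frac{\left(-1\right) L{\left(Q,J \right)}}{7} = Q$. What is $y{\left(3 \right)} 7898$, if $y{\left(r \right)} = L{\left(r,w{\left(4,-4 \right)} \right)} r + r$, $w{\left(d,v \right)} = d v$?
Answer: $-473880$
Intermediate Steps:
$L{\left(Q,J \right)} = - 7 Q$
$y{\left(r \right)} = r - 7 r^{2}$ ($y{\left(r \right)} = - 7 r r + r = - 7 r^{2} + r = r - 7 r^{2}$)
$y{\left(3 \right)} 7898 = 3 \left(1 - 21\right) 7898 = 3 \left(-20\right) 7898 = \left(-60\right) 7898 = -473880$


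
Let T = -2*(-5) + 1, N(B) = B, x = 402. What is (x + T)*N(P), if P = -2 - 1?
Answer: -1239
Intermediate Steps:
P = -3
T = 11 (T = 10 + 1 = 11)
(x + T)*N(P) = (402 + 11)*(-3) = 413*(-3) = -1239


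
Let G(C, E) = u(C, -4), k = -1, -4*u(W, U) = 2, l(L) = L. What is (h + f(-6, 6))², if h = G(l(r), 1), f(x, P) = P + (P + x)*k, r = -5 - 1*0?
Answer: 121/4 ≈ 30.250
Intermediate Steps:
r = -5 (r = -5 + 0 = -5)
u(W, U) = -½ (u(W, U) = -¼*2 = -½)
G(C, E) = -½
f(x, P) = -x (f(x, P) = P + (P + x)*(-1) = P + (-P - x) = -x)
h = -½ ≈ -0.50000
(h + f(-6, 6))² = (-½ - 1*(-6))² = (-½ + 6)² = (11/2)² = 121/4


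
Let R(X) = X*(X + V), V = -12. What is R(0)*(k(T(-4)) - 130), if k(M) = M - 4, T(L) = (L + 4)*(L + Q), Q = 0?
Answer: 0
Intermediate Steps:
T(L) = L*(4 + L) (T(L) = (L + 4)*(L + 0) = (4 + L)*L = L*(4 + L))
k(M) = -4 + M
R(X) = X*(-12 + X) (R(X) = X*(X - 12) = X*(-12 + X))
R(0)*(k(T(-4)) - 130) = (0*(-12 + 0))*((-4 - 4*(4 - 4)) - 130) = (0*(-12))*((-4 - 4*0) - 130) = 0*((-4 + 0) - 130) = 0*(-4 - 130) = 0*(-134) = 0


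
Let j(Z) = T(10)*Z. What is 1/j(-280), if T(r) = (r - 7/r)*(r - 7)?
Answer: -1/7812 ≈ -0.00012801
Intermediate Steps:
T(r) = (-7 + r)*(r - 7/r) (T(r) = (r - 7/r)*(-7 + r) = (-7 + r)*(r - 7/r))
j(Z) = 279*Z/10 (j(Z) = (-7 + 10**2 - 7*10 + 49/10)*Z = (-7 + 100 - 70 + 49*(1/10))*Z = (-7 + 100 - 70 + 49/10)*Z = 279*Z/10)
1/j(-280) = 1/((279/10)*(-280)) = 1/(-7812) = -1/7812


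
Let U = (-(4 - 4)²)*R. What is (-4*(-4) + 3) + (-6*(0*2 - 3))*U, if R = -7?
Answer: 19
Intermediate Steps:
U = 0 (U = -(4 - 4)²*(-7) = -1*0²*(-7) = -1*0*(-7) = 0*(-7) = 0)
(-4*(-4) + 3) + (-6*(0*2 - 3))*U = (-4*(-4) + 3) - 6*(0*2 - 3)*0 = (16 + 3) - 6*(0 - 3)*0 = 19 - 6*(-3)*0 = 19 + 18*0 = 19 + 0 = 19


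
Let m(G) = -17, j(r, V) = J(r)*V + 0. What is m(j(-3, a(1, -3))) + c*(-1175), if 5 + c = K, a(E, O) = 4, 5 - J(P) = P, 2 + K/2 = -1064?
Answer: 2510958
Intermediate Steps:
K = -2132 (K = -4 + 2*(-1064) = -4 - 2128 = -2132)
J(P) = 5 - P
j(r, V) = V*(5 - r) (j(r, V) = (5 - r)*V + 0 = V*(5 - r) + 0 = V*(5 - r))
c = -2137 (c = -5 - 2132 = -2137)
m(j(-3, a(1, -3))) + c*(-1175) = -17 - 2137*(-1175) = -17 + 2510975 = 2510958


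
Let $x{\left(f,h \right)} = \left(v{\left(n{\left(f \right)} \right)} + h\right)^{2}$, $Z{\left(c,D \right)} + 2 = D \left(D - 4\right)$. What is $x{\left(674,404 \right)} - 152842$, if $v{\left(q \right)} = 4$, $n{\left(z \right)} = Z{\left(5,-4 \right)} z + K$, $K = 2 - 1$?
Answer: $13622$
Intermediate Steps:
$Z{\left(c,D \right)} = -2 + D \left(-4 + D\right)$ ($Z{\left(c,D \right)} = -2 + D \left(D - 4\right) = -2 + D \left(-4 + D\right)$)
$K = 1$
$n{\left(z \right)} = 1 + 30 z$ ($n{\left(z \right)} = \left(-2 + \left(-4\right)^{2} - -16\right) z + 1 = \left(-2 + 16 + 16\right) z + 1 = 30 z + 1 = 1 + 30 z$)
$x{\left(f,h \right)} = \left(4 + h\right)^{2}$
$x{\left(674,404 \right)} - 152842 = \left(4 + 404\right)^{2} - 152842 = 408^{2} - 152842 = 166464 - 152842 = 13622$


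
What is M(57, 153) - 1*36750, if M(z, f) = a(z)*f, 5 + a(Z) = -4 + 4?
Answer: -37515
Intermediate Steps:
a(Z) = -5 (a(Z) = -5 + (-4 + 4) = -5 + 0 = -5)
M(z, f) = -5*f
M(57, 153) - 1*36750 = -5*153 - 1*36750 = -765 - 36750 = -37515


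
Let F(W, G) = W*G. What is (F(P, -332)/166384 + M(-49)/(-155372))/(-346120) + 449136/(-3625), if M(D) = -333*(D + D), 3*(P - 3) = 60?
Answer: -7176304354672623881/57920325783148000 ≈ -123.90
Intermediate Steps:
P = 23 (P = 3 + (1/3)*60 = 3 + 20 = 23)
F(W, G) = G*W
M(D) = -666*D
(F(P, -332)/166384 + M(-49)/(-155372))/(-346120) + 449136/(-3625) = (-332*23/166384 - 666*(-49)/(-155372))/(-346120) + 449136/(-3625) = (-7636*1/166384 + 32634*(-1/155372))*(-1/346120) + 449136*(-1/3625) = (-1909/41596 - 2331/11098)*(-1/346120) - 449136/3625 = -59073179/230816204*(-1/346120) - 449136/3625 = 59073179/79890104528480 - 449136/3625 = -7176304354672623881/57920325783148000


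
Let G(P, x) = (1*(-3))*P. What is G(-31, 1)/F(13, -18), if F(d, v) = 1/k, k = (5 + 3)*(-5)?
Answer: -3720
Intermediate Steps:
G(P, x) = -3*P
k = -40 (k = 8*(-5) = -40)
F(d, v) = -1/40 (F(d, v) = 1/(-40) = -1/40)
G(-31, 1)/F(13, -18) = (-3*(-31))/(-1/40) = 93*(-40) = -3720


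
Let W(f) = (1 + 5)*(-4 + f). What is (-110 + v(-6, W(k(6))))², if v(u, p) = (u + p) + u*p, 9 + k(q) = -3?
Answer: 132496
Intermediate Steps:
k(q) = -12 (k(q) = -9 - 3 = -12)
W(f) = -24 + 6*f (W(f) = 6*(-4 + f) = -24 + 6*f)
v(u, p) = p + u + p*u (v(u, p) = (p + u) + p*u = p + u + p*u)
(-110 + v(-6, W(k(6))))² = (-110 + ((-24 + 6*(-12)) - 6 + (-24 + 6*(-12))*(-6)))² = (-110 + ((-24 - 72) - 6 + (-24 - 72)*(-6)))² = (-110 + (-96 - 6 - 96*(-6)))² = (-110 + (-96 - 6 + 576))² = (-110 + 474)² = 364² = 132496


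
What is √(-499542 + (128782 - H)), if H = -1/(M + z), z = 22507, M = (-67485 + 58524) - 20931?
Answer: I*√20220592308385/7385 ≈ 608.9*I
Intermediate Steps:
M = -29892 (M = -8961 - 20931 = -29892)
H = 1/7385 (H = -1/(-29892 + 22507) = -1/(-7385) = -1*(-1/7385) = 1/7385 ≈ 0.00013541)
√(-499542 + (128782 - H)) = √(-499542 + (128782 - 1*1/7385)) = √(-499542 + (128782 - 1/7385)) = √(-499542 + 951055069/7385) = √(-2738062601/7385) = I*√20220592308385/7385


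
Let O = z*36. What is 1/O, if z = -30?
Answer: -1/1080 ≈ -0.00092593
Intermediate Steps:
O = -1080 (O = -30*36 = -1080)
1/O = 1/(-1080) = -1/1080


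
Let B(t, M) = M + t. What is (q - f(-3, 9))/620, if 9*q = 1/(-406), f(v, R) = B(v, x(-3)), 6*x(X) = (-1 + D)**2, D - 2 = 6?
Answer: -472/56637 ≈ -0.0083338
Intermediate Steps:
D = 8 (D = 2 + 6 = 8)
x(X) = 49/6 (x(X) = (-1 + 8)**2/6 = (1/6)*7**2 = (1/6)*49 = 49/6)
f(v, R) = 49/6 + v
q = -1/3654 (q = (1/9)/(-406) = (1/9)*(-1/406) = -1/3654 ≈ -0.00027367)
(q - f(-3, 9))/620 = (-1/3654 - (49/6 - 3))/620 = (-1/3654 - 1*31/6)*(1/620) = (-1/3654 - 31/6)*(1/620) = -9440/1827*1/620 = -472/56637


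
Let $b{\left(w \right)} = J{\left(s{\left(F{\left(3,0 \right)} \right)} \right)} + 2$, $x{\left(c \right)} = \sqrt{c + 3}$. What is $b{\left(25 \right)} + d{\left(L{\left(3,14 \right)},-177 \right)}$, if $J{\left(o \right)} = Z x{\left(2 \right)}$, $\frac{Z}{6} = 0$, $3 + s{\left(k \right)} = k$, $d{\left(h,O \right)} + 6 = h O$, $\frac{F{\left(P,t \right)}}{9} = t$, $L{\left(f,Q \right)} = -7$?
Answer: $1235$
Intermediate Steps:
$F{\left(P,t \right)} = 9 t$
$d{\left(h,O \right)} = -6 + O h$ ($d{\left(h,O \right)} = -6 + h O = -6 + O h$)
$s{\left(k \right)} = -3 + k$
$Z = 0$ ($Z = 6 \cdot 0 = 0$)
$x{\left(c \right)} = \sqrt{3 + c}$
$J{\left(o \right)} = 0$ ($J{\left(o \right)} = 0 \sqrt{3 + 2} = 0 \sqrt{5} = 0$)
$b{\left(w \right)} = 2$ ($b{\left(w \right)} = 0 + 2 = 2$)
$b{\left(25 \right)} + d{\left(L{\left(3,14 \right)},-177 \right)} = 2 - -1233 = 2 + \left(-6 + 1239\right) = 2 + 1233 = 1235$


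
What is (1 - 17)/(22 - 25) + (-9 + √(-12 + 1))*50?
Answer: -1334/3 + 50*I*√11 ≈ -444.67 + 165.83*I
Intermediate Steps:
(1 - 17)/(22 - 25) + (-9 + √(-12 + 1))*50 = -16/(-3) + (-9 + √(-11))*50 = -16*(-⅓) + (-9 + I*√11)*50 = 16/3 + (-450 + 50*I*√11) = -1334/3 + 50*I*√11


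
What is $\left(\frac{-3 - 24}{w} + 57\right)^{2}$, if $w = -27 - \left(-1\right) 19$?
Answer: $\frac{233289}{64} \approx 3645.1$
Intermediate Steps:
$w = -8$ ($w = -27 - -19 = -27 + 19 = -8$)
$\left(\frac{-3 - 24}{w} + 57\right)^{2} = \left(\frac{-3 - 24}{-8} + 57\right)^{2} = \left(\left(-3 - 24\right) \left(- \frac{1}{8}\right) + 57\right)^{2} = \left(\left(-27\right) \left(- \frac{1}{8}\right) + 57\right)^{2} = \left(\frac{27}{8} + 57\right)^{2} = \left(\frac{483}{8}\right)^{2} = \frac{233289}{64}$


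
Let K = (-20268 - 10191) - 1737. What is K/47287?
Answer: -32196/47287 ≈ -0.68086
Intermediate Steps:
K = -32196 (K = -30459 - 1737 = -32196)
K/47287 = -32196/47287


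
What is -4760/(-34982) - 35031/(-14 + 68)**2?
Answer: -201929047/17001252 ≈ -11.877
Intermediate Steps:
-4760/(-34982) - 35031/(-14 + 68)**2 = -4760*(-1/34982) - 35031/(54**2) = 2380/17491 - 35031/2916 = 2380/17491 - 35031*1/2916 = 2380/17491 - 11677/972 = -201929047/17001252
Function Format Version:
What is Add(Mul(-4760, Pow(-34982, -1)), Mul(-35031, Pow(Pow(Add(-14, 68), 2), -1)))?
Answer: Rational(-201929047, 17001252) ≈ -11.877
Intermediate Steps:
Add(Mul(-4760, Pow(-34982, -1)), Mul(-35031, Pow(Pow(Add(-14, 68), 2), -1))) = Add(Mul(-4760, Rational(-1, 34982)), Mul(-35031, Pow(Pow(54, 2), -1))) = Add(Rational(2380, 17491), Mul(-35031, Pow(2916, -1))) = Add(Rational(2380, 17491), Mul(-35031, Rational(1, 2916))) = Add(Rational(2380, 17491), Rational(-11677, 972)) = Rational(-201929047, 17001252)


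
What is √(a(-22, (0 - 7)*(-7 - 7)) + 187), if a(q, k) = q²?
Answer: √671 ≈ 25.904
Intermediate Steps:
√(a(-22, (0 - 7)*(-7 - 7)) + 187) = √((-22)² + 187) = √(484 + 187) = √671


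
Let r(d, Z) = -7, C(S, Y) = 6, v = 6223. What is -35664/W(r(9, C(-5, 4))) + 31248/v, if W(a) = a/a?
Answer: -31700832/889 ≈ -35659.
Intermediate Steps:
W(a) = 1
-35664/W(r(9, C(-5, 4))) + 31248/v = -35664/1 + 31248/6223 = -35664*1 + 31248*(1/6223) = -35664 + 4464/889 = -31700832/889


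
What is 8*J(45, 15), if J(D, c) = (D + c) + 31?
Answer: 728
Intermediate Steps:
J(D, c) = 31 + D + c
8*J(45, 15) = 8*(31 + 45 + 15) = 8*91 = 728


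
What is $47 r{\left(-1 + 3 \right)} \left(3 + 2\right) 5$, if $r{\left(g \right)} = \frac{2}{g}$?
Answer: $1175$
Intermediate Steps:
$47 r{\left(-1 + 3 \right)} \left(3 + 2\right) 5 = 47 \frac{2}{-1 + 3} \left(3 + 2\right) 5 = 47 \cdot \frac{2}{2} \cdot 5 \cdot 5 = 47 \cdot 2 \cdot \frac{1}{2} \cdot 25 = 47 \cdot 1 \cdot 25 = 47 \cdot 25 = 1175$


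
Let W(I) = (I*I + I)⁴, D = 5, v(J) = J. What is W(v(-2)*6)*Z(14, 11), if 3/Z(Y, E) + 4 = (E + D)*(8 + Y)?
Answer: 75898944/29 ≈ 2.6172e+6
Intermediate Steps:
Z(Y, E) = 3/(-4 + (5 + E)*(8 + Y)) (Z(Y, E) = 3/(-4 + (E + 5)*(8 + Y)) = 3/(-4 + (5 + E)*(8 + Y)))
W(I) = (I + I²)⁴ (W(I) = (I² + I)⁴ = (I + I²)⁴)
W(v(-2)*6)*Z(14, 11) = ((-2*6)⁴*(1 - 2*6)⁴)*(3/(36 + 5*14 + 8*11 + 11*14)) = ((-12)⁴*(1 - 12)⁴)*(3/(36 + 70 + 88 + 154)) = (20736*(-11)⁴)*(3/348) = (20736*14641)*(3*(1/348)) = 303595776*(1/116) = 75898944/29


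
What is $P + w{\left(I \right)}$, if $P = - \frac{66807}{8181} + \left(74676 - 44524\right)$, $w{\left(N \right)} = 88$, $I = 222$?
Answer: $\frac{27480737}{909} \approx 30232.0$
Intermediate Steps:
$P = \frac{27400745}{909}$ ($P = \left(-66807\right) \frac{1}{8181} + 30152 = - \frac{7423}{909} + 30152 = \frac{27400745}{909} \approx 30144.0$)
$P + w{\left(I \right)} = \frac{27400745}{909} + 88 = \frac{27480737}{909}$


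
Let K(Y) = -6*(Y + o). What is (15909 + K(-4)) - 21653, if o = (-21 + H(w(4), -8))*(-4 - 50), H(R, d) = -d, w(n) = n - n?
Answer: -9932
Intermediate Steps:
w(n) = 0
o = 702 (o = (-21 - 1*(-8))*(-4 - 50) = (-21 + 8)*(-54) = -13*(-54) = 702)
K(Y) = -4212 - 6*Y (K(Y) = -6*(Y + 702) = -6*(702 + Y) = -4212 - 6*Y)
(15909 + K(-4)) - 21653 = (15909 + (-4212 - 6*(-4))) - 21653 = (15909 + (-4212 + 24)) - 21653 = (15909 - 4188) - 21653 = 11721 - 21653 = -9932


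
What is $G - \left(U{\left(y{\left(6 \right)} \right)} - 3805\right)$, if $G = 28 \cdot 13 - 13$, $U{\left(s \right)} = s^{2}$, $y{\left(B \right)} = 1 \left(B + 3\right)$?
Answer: $4075$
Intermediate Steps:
$y{\left(B \right)} = 3 + B$ ($y{\left(B \right)} = 1 \left(3 + B\right) = 3 + B$)
$G = 351$ ($G = 364 - 13 = 351$)
$G - \left(U{\left(y{\left(6 \right)} \right)} - 3805\right) = 351 - \left(\left(3 + 6\right)^{2} - 3805\right) = 351 - \left(9^{2} - 3805\right) = 351 - \left(81 - 3805\right) = 351 - -3724 = 351 + 3724 = 4075$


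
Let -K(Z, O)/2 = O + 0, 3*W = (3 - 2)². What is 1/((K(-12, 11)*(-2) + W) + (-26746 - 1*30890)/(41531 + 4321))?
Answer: 11463/493784 ≈ 0.023215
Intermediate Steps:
W = ⅓ (W = (3 - 2)²/3 = (⅓)*1² = (⅓)*1 = ⅓ ≈ 0.33333)
K(Z, O) = -2*O (K(Z, O) = -2*(O + 0) = -2*O)
1/((K(-12, 11)*(-2) + W) + (-26746 - 1*30890)/(41531 + 4321)) = 1/((-2*11*(-2) + ⅓) + (-26746 - 1*30890)/(41531 + 4321)) = 1/((-22*(-2) + ⅓) + (-26746 - 30890)/45852) = 1/((44 + ⅓) - 57636*1/45852) = 1/(133/3 - 4803/3821) = 1/(493784/11463) = 11463/493784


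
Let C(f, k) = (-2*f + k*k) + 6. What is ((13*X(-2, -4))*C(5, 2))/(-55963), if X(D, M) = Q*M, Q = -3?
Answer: 0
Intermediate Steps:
X(D, M) = -3*M
C(f, k) = 6 + k² - 2*f (C(f, k) = (-2*f + k²) + 6 = (k² - 2*f) + 6 = 6 + k² - 2*f)
((13*X(-2, -4))*C(5, 2))/(-55963) = ((13*(-3*(-4)))*(6 + 2² - 2*5))/(-55963) = ((13*12)*(6 + 4 - 10))*(-1/55963) = (156*0)*(-1/55963) = 0*(-1/55963) = 0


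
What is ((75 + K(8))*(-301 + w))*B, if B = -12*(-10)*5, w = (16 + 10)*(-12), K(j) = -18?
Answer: -20964600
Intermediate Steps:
w = -312 (w = 26*(-12) = -312)
B = 600 (B = 120*5 = 600)
((75 + K(8))*(-301 + w))*B = ((75 - 18)*(-301 - 312))*600 = (57*(-613))*600 = -34941*600 = -20964600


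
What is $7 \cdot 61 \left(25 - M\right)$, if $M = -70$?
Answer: $40565$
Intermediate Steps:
$7 \cdot 61 \left(25 - M\right) = 7 \cdot 61 \left(25 - -70\right) = 7 \cdot 61 \left(25 + 70\right) = 7 \cdot 61 \cdot 95 = 7 \cdot 5795 = 40565$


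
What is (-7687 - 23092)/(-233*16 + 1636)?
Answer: 30779/2092 ≈ 14.713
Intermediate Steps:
(-7687 - 23092)/(-233*16 + 1636) = -30779/(-3728 + 1636) = -30779/(-2092) = -30779*(-1/2092) = 30779/2092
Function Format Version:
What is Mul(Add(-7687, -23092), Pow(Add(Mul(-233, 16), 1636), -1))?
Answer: Rational(30779, 2092) ≈ 14.713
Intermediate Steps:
Mul(Add(-7687, -23092), Pow(Add(Mul(-233, 16), 1636), -1)) = Mul(-30779, Pow(Add(-3728, 1636), -1)) = Mul(-30779, Pow(-2092, -1)) = Mul(-30779, Rational(-1, 2092)) = Rational(30779, 2092)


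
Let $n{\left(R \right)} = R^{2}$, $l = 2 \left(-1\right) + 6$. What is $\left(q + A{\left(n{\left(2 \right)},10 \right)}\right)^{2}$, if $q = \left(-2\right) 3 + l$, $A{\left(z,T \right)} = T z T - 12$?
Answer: $148996$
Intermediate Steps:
$l = 4$ ($l = -2 + 6 = 4$)
$A{\left(z,T \right)} = -12 + z T^{2}$ ($A{\left(z,T \right)} = z T^{2} - 12 = -12 + z T^{2}$)
$q = -2$ ($q = \left(-2\right) 3 + 4 = -6 + 4 = -2$)
$\left(q + A{\left(n{\left(2 \right)},10 \right)}\right)^{2} = \left(-2 - \left(12 - 2^{2} \cdot 10^{2}\right)\right)^{2} = \left(-2 + \left(-12 + 4 \cdot 100\right)\right)^{2} = \left(-2 + \left(-12 + 400\right)\right)^{2} = \left(-2 + 388\right)^{2} = 386^{2} = 148996$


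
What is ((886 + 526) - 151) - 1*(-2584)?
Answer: 3845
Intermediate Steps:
((886 + 526) - 151) - 1*(-2584) = (1412 - 151) + 2584 = 1261 + 2584 = 3845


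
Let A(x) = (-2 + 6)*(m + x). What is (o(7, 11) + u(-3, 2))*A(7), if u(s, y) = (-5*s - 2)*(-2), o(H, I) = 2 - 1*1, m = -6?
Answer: -100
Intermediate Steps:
o(H, I) = 1 (o(H, I) = 2 - 1 = 1)
u(s, y) = 4 + 10*s (u(s, y) = (-2 - 5*s)*(-2) = 4 + 10*s)
A(x) = -24 + 4*x (A(x) = (-2 + 6)*(-6 + x) = 4*(-6 + x) = -24 + 4*x)
(o(7, 11) + u(-3, 2))*A(7) = (1 + (4 + 10*(-3)))*(-24 + 4*7) = (1 + (4 - 30))*(-24 + 28) = (1 - 26)*4 = -25*4 = -100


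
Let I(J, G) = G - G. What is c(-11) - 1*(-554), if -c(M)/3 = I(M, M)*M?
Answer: 554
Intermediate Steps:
I(J, G) = 0
c(M) = 0 (c(M) = -0*M = -3*0 = 0)
c(-11) - 1*(-554) = 0 - 1*(-554) = 0 + 554 = 554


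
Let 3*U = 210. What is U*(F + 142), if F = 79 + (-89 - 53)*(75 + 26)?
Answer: -988470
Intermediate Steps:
U = 70 (U = (1/3)*210 = 70)
F = -14263 (F = 79 - 142*101 = 79 - 14342 = -14263)
U*(F + 142) = 70*(-14263 + 142) = 70*(-14121) = -988470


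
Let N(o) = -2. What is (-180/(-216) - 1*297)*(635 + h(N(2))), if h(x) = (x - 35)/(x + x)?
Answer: -1526443/8 ≈ -1.9081e+5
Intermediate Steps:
h(x) = (-35 + x)/(2*x) (h(x) = (-35 + x)/((2*x)) = (-35 + x)*(1/(2*x)) = (-35 + x)/(2*x))
(-180/(-216) - 1*297)*(635 + h(N(2))) = (-180/(-216) - 1*297)*(635 + (1/2)*(-35 - 2)/(-2)) = (-180*(-1/216) - 297)*(635 + (1/2)*(-1/2)*(-37)) = (5/6 - 297)*(635 + 37/4) = -1777/6*2577/4 = -1526443/8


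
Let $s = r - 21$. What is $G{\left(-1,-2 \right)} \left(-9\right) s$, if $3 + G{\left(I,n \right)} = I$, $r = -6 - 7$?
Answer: $-1224$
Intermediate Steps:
$r = -13$
$G{\left(I,n \right)} = -3 + I$
$s = -34$ ($s = -13 - 21 = -34$)
$G{\left(-1,-2 \right)} \left(-9\right) s = \left(-3 - 1\right) \left(-9\right) \left(-34\right) = \left(-4\right) \left(-9\right) \left(-34\right) = 36 \left(-34\right) = -1224$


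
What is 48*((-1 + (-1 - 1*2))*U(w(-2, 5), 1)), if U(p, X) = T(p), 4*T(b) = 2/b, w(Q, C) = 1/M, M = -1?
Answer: 96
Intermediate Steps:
w(Q, C) = -1 (w(Q, C) = 1/(-1) = -1)
T(b) = 1/(2*b) (T(b) = (2/b)/4 = 1/(2*b))
U(p, X) = 1/(2*p)
48*((-1 + (-1 - 1*2))*U(w(-2, 5), 1)) = 48*((-1 + (-1 - 1*2))*((1/2)/(-1))) = 48*((-1 + (-1 - 2))*((1/2)*(-1))) = 48*((-1 - 3)*(-1/2)) = 48*(-4*(-1/2)) = 48*2 = 96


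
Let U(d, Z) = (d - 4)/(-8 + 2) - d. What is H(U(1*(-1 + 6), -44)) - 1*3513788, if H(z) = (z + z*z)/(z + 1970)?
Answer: -248544279617/70734 ≈ -3.5138e+6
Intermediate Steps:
U(d, Z) = ⅔ - 7*d/6 (U(d, Z) = (-4 + d)/(-6) - d = (-4 + d)*(-⅙) - d = (⅔ - d/6) - d = ⅔ - 7*d/6)
H(z) = (z + z²)/(1970 + z)
H(U(1*(-1 + 6), -44)) - 1*3513788 = (⅔ - 7*(-1 + 6)/6)*(1 + (⅔ - 7*(-1 + 6)/6))/(1970 + (⅔ - 7*(-1 + 6)/6)) - 1*3513788 = (⅔ - 7*5/6)*(1 + (⅔ - 7*5/6))/(1970 + (⅔ - 7*5/6)) - 3513788 = (⅔ - 7/6*5)*(1 + (⅔ - 7/6*5))/(1970 + (⅔ - 7/6*5)) - 3513788 = (⅔ - 35/6)*(1 + (⅔ - 35/6))/(1970 + (⅔ - 35/6)) - 3513788 = -31*(1 - 31/6)/(6*(1970 - 31/6)) - 3513788 = -31/6*(-25/6)/11789/6 - 3513788 = -31/6*6/11789*(-25/6) - 3513788 = 775/70734 - 3513788 = -248544279617/70734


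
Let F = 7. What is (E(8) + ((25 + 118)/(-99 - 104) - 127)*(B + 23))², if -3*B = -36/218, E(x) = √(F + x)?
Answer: 86615112583471/9991921 - 18613432*√15/3161 ≈ 8.6457e+6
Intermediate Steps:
E(x) = √(7 + x)
B = 6/109 (B = -(-12)/218 = -⅓*(-18/109) = 6/109 ≈ 0.055046)
(E(8) + ((25 + 118)/(-99 - 104) - 127)*(B + 23))² = (√(7 + 8) + ((25 + 118)/(-99 - 104) - 127)*(6/109 + 23))² = (√15 + (143/(-203) - 127)*(2513/109))² = (√15 + (143*(-1/203) - 127)*(2513/109))² = (√15 + (-143/203 - 127)*(2513/109))² = (√15 - 25924/203*2513/109)² = (√15 - 9306716/3161)² = (-9306716/3161 + √15)²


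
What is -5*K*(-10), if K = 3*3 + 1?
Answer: 500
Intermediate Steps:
K = 10 (K = 9 + 1 = 10)
-5*K*(-10) = -5*10*(-10) = -50*(-10) = 500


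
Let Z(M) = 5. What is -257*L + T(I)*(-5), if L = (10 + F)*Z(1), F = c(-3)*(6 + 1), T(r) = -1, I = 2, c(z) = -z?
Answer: -39830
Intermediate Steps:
F = 21 (F = (-1*(-3))*(6 + 1) = 3*7 = 21)
L = 155 (L = (10 + 21)*5 = 31*5 = 155)
-257*L + T(I)*(-5) = -257*155 - 1*(-5) = -39835 + 5 = -39830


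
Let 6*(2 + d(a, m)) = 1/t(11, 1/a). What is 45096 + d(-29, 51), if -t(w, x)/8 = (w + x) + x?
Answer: 686150275/15216 ≈ 45094.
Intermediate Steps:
t(w, x) = -16*x - 8*w (t(w, x) = -8*((w + x) + x) = -8*(w + 2*x) = -16*x - 8*w)
d(a, m) = -2 + 1/(6*(-88 - 16/a)) (d(a, m) = -2 + 1/(6*(-16/a - 8*11)) = -2 + 1/(6*(-16/a - 88)) = -2 + 1/(6*(-88 - 16/a)))
45096 + d(-29, 51) = 45096 + (-192 - 1057*(-29))/(48*(2 + 11*(-29))) = 45096 + (-192 + 30653)/(48*(2 - 319)) = 45096 + (1/48)*30461/(-317) = 45096 + (1/48)*(-1/317)*30461 = 45096 - 30461/15216 = 686150275/15216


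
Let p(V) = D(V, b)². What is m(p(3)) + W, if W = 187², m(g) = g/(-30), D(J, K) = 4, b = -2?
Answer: 524527/15 ≈ 34968.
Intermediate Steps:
p(V) = 16 (p(V) = 4² = 16)
m(g) = -g/30 (m(g) = g*(-1/30) = -g/30)
W = 34969
m(p(3)) + W = -1/30*16 + 34969 = -8/15 + 34969 = 524527/15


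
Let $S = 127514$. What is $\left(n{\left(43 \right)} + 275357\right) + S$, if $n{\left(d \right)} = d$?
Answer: $402914$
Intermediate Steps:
$\left(n{\left(43 \right)} + 275357\right) + S = \left(43 + 275357\right) + 127514 = 275400 + 127514 = 402914$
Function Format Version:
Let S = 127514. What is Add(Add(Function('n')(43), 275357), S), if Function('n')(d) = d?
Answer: 402914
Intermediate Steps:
Add(Add(Function('n')(43), 275357), S) = Add(Add(43, 275357), 127514) = Add(275400, 127514) = 402914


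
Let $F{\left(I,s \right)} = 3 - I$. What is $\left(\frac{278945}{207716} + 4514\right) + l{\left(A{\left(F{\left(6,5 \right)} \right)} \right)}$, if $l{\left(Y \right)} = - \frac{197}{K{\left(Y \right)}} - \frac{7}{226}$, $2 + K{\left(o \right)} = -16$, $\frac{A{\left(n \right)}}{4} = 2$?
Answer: $\frac{956158861357}{211247172} \approx 4526.3$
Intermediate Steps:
$A{\left(n \right)} = 8$ ($A{\left(n \right)} = 4 \cdot 2 = 8$)
$K{\left(o \right)} = -18$ ($K{\left(o \right)} = -2 - 16 = -18$)
$l{\left(Y \right)} = \frac{11099}{1017}$ ($l{\left(Y \right)} = - \frac{197}{-18} - \frac{7}{226} = \left(-197\right) \left(- \frac{1}{18}\right) - \frac{7}{226} = \frac{197}{18} - \frac{7}{226} = \frac{11099}{1017}$)
$\left(\frac{278945}{207716} + 4514\right) + l{\left(A{\left(F{\left(6,5 \right)} \right)} \right)} = \left(\frac{278945}{207716} + 4514\right) + \frac{11099}{1017} = \frac{937908969}{207716} + \frac{11099}{1017} = \frac{956158861357}{211247172}$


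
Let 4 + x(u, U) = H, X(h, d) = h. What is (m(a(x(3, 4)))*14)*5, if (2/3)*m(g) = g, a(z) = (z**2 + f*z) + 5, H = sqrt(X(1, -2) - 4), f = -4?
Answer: 3570 - 1260*I*sqrt(3) ≈ 3570.0 - 2182.4*I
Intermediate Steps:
H = I*sqrt(3) (H = sqrt(1 - 4) = sqrt(-3) = I*sqrt(3) ≈ 1.732*I)
x(u, U) = -4 + I*sqrt(3)
a(z) = 5 + z**2 - 4*z (a(z) = (z**2 - 4*z) + 5 = 5 + z**2 - 4*z)
m(g) = 3*g/2
(m(a(x(3, 4)))*14)*5 = ((3*(5 + (-4 + I*sqrt(3))**2 - 4*(-4 + I*sqrt(3)))/2)*14)*5 = ((3*(5 + (-4 + I*sqrt(3))**2 + (16 - 4*I*sqrt(3)))/2)*14)*5 = ((3*(21 + (-4 + I*sqrt(3))**2 - 4*I*sqrt(3))/2)*14)*5 = ((63/2 + 3*(-4 + I*sqrt(3))**2/2 - 6*I*sqrt(3))*14)*5 = (441 + 21*(-4 + I*sqrt(3))**2 - 84*I*sqrt(3))*5 = 2205 + 105*(-4 + I*sqrt(3))**2 - 420*I*sqrt(3)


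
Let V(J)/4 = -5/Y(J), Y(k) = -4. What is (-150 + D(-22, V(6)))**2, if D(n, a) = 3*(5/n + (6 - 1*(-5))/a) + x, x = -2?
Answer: 258212761/12100 ≈ 21340.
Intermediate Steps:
V(J) = 5 (V(J) = 4*(-5/(-4)) = 4*(-5*(-1/4)) = 4*(5/4) = 5)
D(n, a) = -2 + 15/n + 33/a (D(n, a) = 3*(5/n + (6 - 1*(-5))/a) - 2 = 3*(5/n + (6 + 5)/a) - 2 = 3*(5/n + 11/a) - 2 = (15/n + 33/a) - 2 = -2 + 15/n + 33/a)
(-150 + D(-22, V(6)))**2 = (-150 + (-2 + 15/(-22) + 33/5))**2 = (-150 + (-2 + 15*(-1/22) + 33*(1/5)))**2 = (-150 + (-2 - 15/22 + 33/5))**2 = (-150 + 431/110)**2 = (-16069/110)**2 = 258212761/12100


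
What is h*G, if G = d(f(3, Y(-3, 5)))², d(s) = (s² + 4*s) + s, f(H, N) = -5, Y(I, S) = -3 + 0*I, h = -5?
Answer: 0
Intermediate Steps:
Y(I, S) = -3 (Y(I, S) = -3 + 0 = -3)
d(s) = s² + 5*s
G = 0 (G = (-5*(5 - 5))² = (-5*0)² = 0² = 0)
h*G = -5*0 = 0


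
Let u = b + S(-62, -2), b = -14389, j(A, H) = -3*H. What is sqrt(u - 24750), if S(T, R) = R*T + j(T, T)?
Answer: 43*I*sqrt(21) ≈ 197.05*I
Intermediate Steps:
S(T, R) = -3*T + R*T (S(T, R) = R*T - 3*T = -3*T + R*T)
u = -14079 (u = -14389 - 62*(-3 - 2) = -14389 - 62*(-5) = -14389 + 310 = -14079)
sqrt(u - 24750) = sqrt(-14079 - 24750) = sqrt(-38829) = 43*I*sqrt(21)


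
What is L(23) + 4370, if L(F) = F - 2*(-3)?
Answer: 4399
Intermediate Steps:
L(F) = 6 + F (L(F) = F + 6 = 6 + F)
L(23) + 4370 = (6 + 23) + 4370 = 29 + 4370 = 4399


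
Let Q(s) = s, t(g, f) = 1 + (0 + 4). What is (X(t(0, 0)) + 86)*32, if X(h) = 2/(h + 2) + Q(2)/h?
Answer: 97088/35 ≈ 2773.9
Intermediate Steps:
t(g, f) = 5 (t(g, f) = 1 + 4 = 5)
X(h) = 2/h + 2/(2 + h) (X(h) = 2/(h + 2) + 2/h = 2/(2 + h) + 2/h = 2/h + 2/(2 + h))
(X(t(0, 0)) + 86)*32 = (4*(1 + 5)/(5*(2 + 5)) + 86)*32 = (4*(⅕)*6/7 + 86)*32 = (4*(⅕)*(⅐)*6 + 86)*32 = (24/35 + 86)*32 = (3034/35)*32 = 97088/35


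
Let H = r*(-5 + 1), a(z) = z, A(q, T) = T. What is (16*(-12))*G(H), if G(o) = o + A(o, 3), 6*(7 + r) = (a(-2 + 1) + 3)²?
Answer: -5440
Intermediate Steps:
r = -19/3 (r = -7 + ((-2 + 1) + 3)²/6 = -7 + (-1 + 3)²/6 = -7 + (⅙)*2² = -7 + (⅙)*4 = -7 + ⅔ = -19/3 ≈ -6.3333)
H = 76/3 (H = -19*(-5 + 1)/3 = -19/3*(-4) = 76/3 ≈ 25.333)
G(o) = 3 + o (G(o) = o + 3 = 3 + o)
(16*(-12))*G(H) = (16*(-12))*(3 + 76/3) = -192*85/3 = -5440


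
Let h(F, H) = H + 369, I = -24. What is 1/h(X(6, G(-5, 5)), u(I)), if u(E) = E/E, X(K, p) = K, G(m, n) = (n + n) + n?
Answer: 1/370 ≈ 0.0027027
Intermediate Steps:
G(m, n) = 3*n (G(m, n) = 2*n + n = 3*n)
u(E) = 1
h(F, H) = 369 + H
1/h(X(6, G(-5, 5)), u(I)) = 1/(369 + 1) = 1/370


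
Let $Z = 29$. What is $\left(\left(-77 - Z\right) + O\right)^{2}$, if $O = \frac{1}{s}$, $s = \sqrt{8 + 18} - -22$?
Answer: $\frac{1177386351}{104882} + \frac{24263 \sqrt{26}}{52441} \approx 11228.0$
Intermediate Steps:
$s = 22 + \sqrt{26}$ ($s = \sqrt{26} + 22 = 22 + \sqrt{26} \approx 27.099$)
$O = \frac{1}{22 + \sqrt{26}} \approx 0.036902$
$\left(\left(-77 - Z\right) + O\right)^{2} = \left(\left(-77 - 29\right) + \left(\frac{11}{229} - \frac{\sqrt{26}}{458}\right)\right)^{2} = \left(-106 + \left(\frac{11}{229} - \frac{\sqrt{26}}{458}\right)\right)^{2} = \left(- \frac{24263}{229} - \frac{\sqrt{26}}{458}\right)^{2}$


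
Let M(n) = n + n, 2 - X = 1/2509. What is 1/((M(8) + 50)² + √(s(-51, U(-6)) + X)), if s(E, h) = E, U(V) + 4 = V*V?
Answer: 5464602/23803867783 - I*√308461478/47607735566 ≈ 0.00022957 - 3.6891e-7*I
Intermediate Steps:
U(V) = -4 + V² (U(V) = -4 + V*V = -4 + V²)
X = 5017/2509 (X = 2 - 1/2509 = 5017/2509 ≈ 1.9996)
M(n) = 2*n
1/((M(8) + 50)² + √(s(-51, U(-6)) + X)) = 1/((2*8 + 50)² + √(-51 + 5017/2509)) = 1/((16 + 50)² + √(-122942/2509)) = 1/(66² + I*√308461478/2509) = 1/(4356 + I*√308461478/2509)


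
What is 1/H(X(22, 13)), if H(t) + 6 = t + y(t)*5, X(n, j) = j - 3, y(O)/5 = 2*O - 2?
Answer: 1/454 ≈ 0.0022026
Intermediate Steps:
y(O) = -10 + 10*O (y(O) = 5*(2*O - 2) = 5*(-2 + 2*O) = -10 + 10*O)
X(n, j) = -3 + j
H(t) = -56 + 51*t (H(t) = -6 + (t + (-10 + 10*t)*5) = -6 + (t + (-50 + 50*t)) = -6 + (-50 + 51*t) = -56 + 51*t)
1/H(X(22, 13)) = 1/(-56 + 51*(-3 + 13)) = 1/(-56 + 51*10) = 1/(-56 + 510) = 1/454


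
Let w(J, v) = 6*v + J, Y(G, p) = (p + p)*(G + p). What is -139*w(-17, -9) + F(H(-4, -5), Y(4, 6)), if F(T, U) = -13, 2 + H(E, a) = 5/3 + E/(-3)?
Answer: 9856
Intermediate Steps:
Y(G, p) = 2*p*(G + p) (Y(G, p) = (2*p)*(G + p) = 2*p*(G + p))
H(E, a) = -1/3 - E/3 (H(E, a) = -2 + (5/3 + E/(-3)) = -2 + (5*(1/3) + E*(-1/3)) = -2 + (5/3 - E/3) = -1/3 - E/3)
w(J, v) = J + 6*v
-139*w(-17, -9) + F(H(-4, -5), Y(4, 6)) = -139*(-17 + 6*(-9)) - 13 = -139*(-17 - 54) - 13 = -139*(-71) - 13 = 9869 - 13 = 9856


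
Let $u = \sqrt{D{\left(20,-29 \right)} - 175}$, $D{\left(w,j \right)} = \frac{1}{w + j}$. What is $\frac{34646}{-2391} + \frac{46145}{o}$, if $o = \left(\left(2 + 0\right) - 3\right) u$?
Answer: $- \frac{34646}{2391} + \frac{138435 i \sqrt{394}}{788} \approx -14.49 + 3487.1 i$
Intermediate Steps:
$D{\left(w,j \right)} = \frac{1}{j + w}$
$u = \frac{2 i \sqrt{394}}{3}$ ($u = \sqrt{\frac{1}{-29 + 20} - 175} = \sqrt{\frac{1}{-9} - 175} = \sqrt{- \frac{1}{9} - 175} = \sqrt{- \frac{1576}{9}} = \frac{2 i \sqrt{394}}{3} \approx 13.233 i$)
$o = - \frac{2 i \sqrt{394}}{3}$ ($o = \left(\left(2 + 0\right) - 3\right) \frac{2 i \sqrt{394}}{3} = \left(2 - 3\right) \frac{2 i \sqrt{394}}{3} = - \frac{2 i \sqrt{394}}{3} \approx - 13.233 i$)
$\frac{34646}{-2391} + \frac{46145}{o} = \frac{34646}{-2391} + \frac{46145}{\left(- \frac{2}{3}\right) i \sqrt{394}} = 34646 \left(- \frac{1}{2391}\right) + 46145 \frac{3 i \sqrt{394}}{788} = - \frac{34646}{2391} + \frac{138435 i \sqrt{394}}{788}$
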